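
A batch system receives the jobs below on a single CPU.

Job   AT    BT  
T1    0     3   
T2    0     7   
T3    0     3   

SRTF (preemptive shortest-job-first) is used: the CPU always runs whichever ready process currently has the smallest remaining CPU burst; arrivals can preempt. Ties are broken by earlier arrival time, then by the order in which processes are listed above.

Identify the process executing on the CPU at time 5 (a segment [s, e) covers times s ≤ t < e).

T3

Gantt: | T1 0-3 | T3 3-6 | T2 6-13 |
Completion: T1=3  T2=13  T3=6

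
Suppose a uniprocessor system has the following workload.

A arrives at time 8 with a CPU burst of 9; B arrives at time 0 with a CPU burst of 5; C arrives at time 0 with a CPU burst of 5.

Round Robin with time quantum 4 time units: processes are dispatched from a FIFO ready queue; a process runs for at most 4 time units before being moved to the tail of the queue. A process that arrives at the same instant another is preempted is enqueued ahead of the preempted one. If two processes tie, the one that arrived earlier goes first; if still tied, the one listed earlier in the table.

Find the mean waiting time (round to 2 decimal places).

5.00

Schedule: | B 0-4 | C 4-8 | B 8-9 | A 9-13 | C 13-14 | A 14-19 |
Completion: A=19  B=9  C=14
Turnaround (C−A): A=11  B=9  C=14
Waiting times: A=2, B=4, C=9
Average waiting = (2+4+9) / 3 = 15/3 = 5.00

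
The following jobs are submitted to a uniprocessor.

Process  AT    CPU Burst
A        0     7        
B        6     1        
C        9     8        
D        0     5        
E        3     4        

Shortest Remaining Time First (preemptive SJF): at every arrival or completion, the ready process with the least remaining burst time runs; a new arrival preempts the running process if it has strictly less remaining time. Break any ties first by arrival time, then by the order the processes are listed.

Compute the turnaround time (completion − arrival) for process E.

Schedule: | D 0-5 | E 5-6 | B 6-7 | E 7-10 | A 10-17 | C 17-25 |
Completion: A=17  B=7  C=25  D=5  E=10
Turnaround (C−A): A=17  B=1  C=16  D=5  E=7
Turnaround(E) = completion − arrival = 10 − 3 = 7

7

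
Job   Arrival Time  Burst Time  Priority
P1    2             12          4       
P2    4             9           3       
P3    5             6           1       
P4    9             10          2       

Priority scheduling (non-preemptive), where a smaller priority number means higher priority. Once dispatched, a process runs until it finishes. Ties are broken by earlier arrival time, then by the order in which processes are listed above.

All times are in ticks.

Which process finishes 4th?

Schedule: | idle 0-2 | P1 2-14 | P3 14-20 | P4 20-30 | P2 30-39 |
Completion: P1=14  P2=39  P3=20  P4=30
Finish order: P1 → P3 → P4 → P2

P2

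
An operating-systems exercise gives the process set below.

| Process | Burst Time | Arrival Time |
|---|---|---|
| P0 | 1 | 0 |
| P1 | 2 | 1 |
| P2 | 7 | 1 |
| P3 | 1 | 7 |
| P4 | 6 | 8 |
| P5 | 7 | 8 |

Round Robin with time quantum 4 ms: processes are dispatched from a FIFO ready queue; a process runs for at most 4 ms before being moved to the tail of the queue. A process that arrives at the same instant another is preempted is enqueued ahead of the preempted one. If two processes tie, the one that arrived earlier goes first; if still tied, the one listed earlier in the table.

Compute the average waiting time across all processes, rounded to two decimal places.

3.17

Gantt: | P0 0-1 | P1 1-3 | P2 3-7 | P3 7-8 | P2 8-11 | P4 11-15 | P5 15-19 | P4 19-21 | P5 21-24 |
Completion: P0=1  P1=3  P2=11  P3=8  P4=21  P5=24
Turnaround (C−A): P0=1  P1=2  P2=10  P3=1  P4=13  P5=16
Waiting times: P0=0, P1=0, P2=3, P3=0, P4=7, P5=9
Average waiting = (0+0+3+0+7+9) / 6 = 19/6 = 3.17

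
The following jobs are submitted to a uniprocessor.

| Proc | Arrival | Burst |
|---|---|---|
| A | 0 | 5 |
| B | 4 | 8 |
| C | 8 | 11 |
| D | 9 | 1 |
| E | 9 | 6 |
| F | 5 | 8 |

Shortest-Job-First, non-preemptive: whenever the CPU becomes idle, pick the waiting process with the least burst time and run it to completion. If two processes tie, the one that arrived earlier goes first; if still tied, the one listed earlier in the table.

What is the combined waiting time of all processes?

Timeline: | A 0-5 | B 5-13 | D 13-14 | E 14-20 | F 20-28 | C 28-39 |
Completion: A=5  B=13  C=39  D=14  E=20  F=28
Waiting = turnaround − burst: A=0, B=1, C=20, D=4, E=5, F=15
Total waiting = 0 + 1 + 20 + 4 + 5 + 15 = 45

45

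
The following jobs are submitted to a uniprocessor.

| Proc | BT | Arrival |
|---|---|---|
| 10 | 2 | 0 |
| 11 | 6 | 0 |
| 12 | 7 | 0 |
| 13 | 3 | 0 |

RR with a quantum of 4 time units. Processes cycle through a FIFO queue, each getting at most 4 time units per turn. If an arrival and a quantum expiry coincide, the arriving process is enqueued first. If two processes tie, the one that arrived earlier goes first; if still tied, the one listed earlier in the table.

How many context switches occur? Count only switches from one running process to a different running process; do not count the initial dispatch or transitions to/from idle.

5

Gantt: | 10 0-2 | 11 2-6 | 12 6-10 | 13 10-13 | 11 13-15 | 12 15-18 |
Completion: 10=2  11=15  12=18  13=13
Turnaround (C−A): 10=2  11=15  12=18  13=13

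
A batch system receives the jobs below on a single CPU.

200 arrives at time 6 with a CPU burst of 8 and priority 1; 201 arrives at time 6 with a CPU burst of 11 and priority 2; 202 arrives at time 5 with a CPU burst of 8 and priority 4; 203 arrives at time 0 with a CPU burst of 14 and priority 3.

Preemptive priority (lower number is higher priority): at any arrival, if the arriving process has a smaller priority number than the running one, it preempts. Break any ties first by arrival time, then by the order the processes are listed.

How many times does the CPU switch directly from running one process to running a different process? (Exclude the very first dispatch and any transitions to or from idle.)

4

Timeline: | 203 0-6 | 200 6-14 | 201 14-25 | 203 25-33 | 202 33-41 |
Completion: 200=14  201=25  202=41  203=33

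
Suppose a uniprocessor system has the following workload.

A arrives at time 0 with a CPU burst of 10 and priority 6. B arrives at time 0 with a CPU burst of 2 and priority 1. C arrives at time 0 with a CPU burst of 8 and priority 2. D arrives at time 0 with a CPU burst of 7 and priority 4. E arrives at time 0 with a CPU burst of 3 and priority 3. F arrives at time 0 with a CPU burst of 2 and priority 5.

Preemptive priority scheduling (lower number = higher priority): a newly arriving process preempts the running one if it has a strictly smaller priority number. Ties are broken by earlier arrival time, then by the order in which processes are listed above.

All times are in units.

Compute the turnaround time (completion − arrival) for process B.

2

Gantt: | B 0-2 | C 2-10 | E 10-13 | D 13-20 | F 20-22 | A 22-32 |
Completion: A=32  B=2  C=10  D=20  E=13  F=22
Turnaround(B) = completion − arrival = 2 − 0 = 2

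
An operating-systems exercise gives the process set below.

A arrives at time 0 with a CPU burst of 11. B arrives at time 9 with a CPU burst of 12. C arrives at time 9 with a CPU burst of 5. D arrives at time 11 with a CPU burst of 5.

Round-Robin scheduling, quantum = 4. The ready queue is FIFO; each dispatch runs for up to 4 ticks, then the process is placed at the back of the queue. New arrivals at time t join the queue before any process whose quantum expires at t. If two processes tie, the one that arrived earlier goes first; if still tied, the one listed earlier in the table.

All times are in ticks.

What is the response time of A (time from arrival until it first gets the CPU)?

0

Gantt: | A 0-11 | B 11-15 | C 15-19 | D 19-23 | B 23-27 | C 27-28 | D 28-29 | B 29-33 |
Completion: A=11  B=33  C=28  D=29
Response(A) = first start − arrival = 0 − 0 = 0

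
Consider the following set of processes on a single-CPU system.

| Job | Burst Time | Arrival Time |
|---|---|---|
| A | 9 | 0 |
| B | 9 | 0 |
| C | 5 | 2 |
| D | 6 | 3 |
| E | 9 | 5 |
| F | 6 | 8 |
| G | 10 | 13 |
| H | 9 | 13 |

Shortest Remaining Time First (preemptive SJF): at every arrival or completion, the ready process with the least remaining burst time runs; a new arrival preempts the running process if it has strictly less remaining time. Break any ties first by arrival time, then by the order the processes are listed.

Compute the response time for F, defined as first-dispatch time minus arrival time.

Gantt: | A 0-2 | C 2-7 | D 7-13 | F 13-19 | A 19-26 | B 26-35 | E 35-44 | H 44-53 | G 53-63 |
Completion: A=26  B=35  C=7  D=13  E=44  F=19  G=63  H=53
Turnaround (C−A): A=26  B=35  C=5  D=10  E=39  F=11  G=50  H=40
Response(F) = first start − arrival = 13 − 8 = 5

5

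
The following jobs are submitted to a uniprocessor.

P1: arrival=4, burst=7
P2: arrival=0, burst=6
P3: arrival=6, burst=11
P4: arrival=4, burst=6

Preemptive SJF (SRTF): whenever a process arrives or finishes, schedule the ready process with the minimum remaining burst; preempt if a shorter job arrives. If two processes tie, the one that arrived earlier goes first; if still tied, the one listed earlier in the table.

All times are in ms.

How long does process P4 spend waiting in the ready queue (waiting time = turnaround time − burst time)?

Schedule: | P2 0-6 | P4 6-12 | P1 12-19 | P3 19-30 |
Completion: P1=19  P2=6  P3=30  P4=12
Waiting(P4) = turnaround − burst = 8 − 6 = 2

2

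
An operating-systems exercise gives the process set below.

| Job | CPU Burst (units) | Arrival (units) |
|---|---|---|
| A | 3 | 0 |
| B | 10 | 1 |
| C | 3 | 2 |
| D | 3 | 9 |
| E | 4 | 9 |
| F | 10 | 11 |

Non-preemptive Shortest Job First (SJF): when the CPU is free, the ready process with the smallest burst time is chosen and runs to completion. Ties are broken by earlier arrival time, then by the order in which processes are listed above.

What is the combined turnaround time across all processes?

Schedule: | A 0-3 | C 3-6 | B 6-16 | D 16-19 | E 19-23 | F 23-33 |
Completion: A=3  B=16  C=6  D=19  E=23  F=33
Turnaround (C−A): A=3  B=15  C=4  D=10  E=14  F=22
Turnaround = completion − arrival: A=3, B=15, C=4, D=10, E=14, F=22
Total turnaround = 3 + 15 + 4 + 10 + 14 + 22 = 68

68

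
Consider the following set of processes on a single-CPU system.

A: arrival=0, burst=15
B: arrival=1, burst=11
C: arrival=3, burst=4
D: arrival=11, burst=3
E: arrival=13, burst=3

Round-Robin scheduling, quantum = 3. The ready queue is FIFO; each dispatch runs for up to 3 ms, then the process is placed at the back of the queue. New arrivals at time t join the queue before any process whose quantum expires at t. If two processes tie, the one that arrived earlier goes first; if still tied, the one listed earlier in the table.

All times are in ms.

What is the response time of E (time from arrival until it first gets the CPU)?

Gantt: | A 0-3 | B 3-6 | C 6-9 | A 9-12 | B 12-15 | C 15-16 | D 16-19 | A 19-22 | E 22-25 | B 25-28 | A 28-31 | B 31-33 | A 33-36 |
Completion: A=36  B=33  C=16  D=19  E=25
Turnaround (C−A): A=36  B=32  C=13  D=8  E=12
Response(E) = first start − arrival = 22 − 13 = 9

9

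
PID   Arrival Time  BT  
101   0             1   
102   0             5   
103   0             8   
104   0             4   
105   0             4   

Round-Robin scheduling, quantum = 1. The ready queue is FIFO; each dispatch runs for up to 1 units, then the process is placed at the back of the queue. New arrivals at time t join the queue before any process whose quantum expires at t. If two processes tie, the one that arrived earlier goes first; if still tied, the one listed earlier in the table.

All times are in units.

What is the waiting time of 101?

Timeline: | 101 0-1 | 102 1-2 | 103 2-3 | 104 3-4 | 105 4-5 | 102 5-6 | 103 6-7 | 104 7-8 | 105 8-9 | 102 9-10 | 103 10-11 | 104 11-12 | 105 12-13 | 102 13-14 | 103 14-15 | 104 15-16 | 105 16-17 | 102 17-18 | 103 18-22 |
Completion: 101=1  102=18  103=22  104=16  105=17
Turnaround (C−A): 101=1  102=18  103=22  104=16  105=17
Waiting(101) = turnaround − burst = 1 − 1 = 0

0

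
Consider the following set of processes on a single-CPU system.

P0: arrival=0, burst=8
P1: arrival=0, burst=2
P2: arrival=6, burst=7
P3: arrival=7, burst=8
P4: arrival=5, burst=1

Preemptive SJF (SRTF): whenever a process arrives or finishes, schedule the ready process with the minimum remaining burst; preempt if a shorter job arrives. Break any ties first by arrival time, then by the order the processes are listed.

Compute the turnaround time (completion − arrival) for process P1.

Gantt: | P1 0-2 | P0 2-5 | P4 5-6 | P0 6-11 | P2 11-18 | P3 18-26 |
Completion: P0=11  P1=2  P2=18  P3=26  P4=6
Turnaround (C−A): P0=11  P1=2  P2=12  P3=19  P4=1
Turnaround(P1) = completion − arrival = 2 − 0 = 2

2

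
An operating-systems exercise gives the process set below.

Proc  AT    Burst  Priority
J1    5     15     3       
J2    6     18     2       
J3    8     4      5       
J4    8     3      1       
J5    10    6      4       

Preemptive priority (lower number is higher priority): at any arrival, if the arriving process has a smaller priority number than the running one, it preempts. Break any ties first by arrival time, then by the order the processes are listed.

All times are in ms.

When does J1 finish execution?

Timeline: | idle 0-5 | J1 5-6 | J2 6-8 | J4 8-11 | J2 11-27 | J1 27-41 | J5 41-47 | J3 47-51 |
Completion: J1=41  J2=27  J3=51  J4=11  J5=47
Turnaround (C−A): J1=36  J2=21  J3=43  J4=3  J5=37

41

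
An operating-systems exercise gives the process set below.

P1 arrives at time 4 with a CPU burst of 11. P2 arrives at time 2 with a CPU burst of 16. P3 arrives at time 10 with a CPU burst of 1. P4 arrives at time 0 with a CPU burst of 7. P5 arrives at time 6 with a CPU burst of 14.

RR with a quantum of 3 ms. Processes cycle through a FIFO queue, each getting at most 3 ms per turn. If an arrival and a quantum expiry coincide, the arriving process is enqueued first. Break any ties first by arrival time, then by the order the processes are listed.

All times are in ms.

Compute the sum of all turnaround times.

154

Schedule: | P4 0-3 | P2 3-6 | P4 6-9 | P1 9-12 | P5 12-15 | P2 15-18 | P4 18-19 | P3 19-20 | P1 20-23 | P5 23-26 | P2 26-29 | P1 29-32 | P5 32-35 | P2 35-38 | P1 38-40 | P5 40-43 | P2 43-46 | P5 46-48 | P2 48-49 |
Completion: P1=40  P2=49  P3=20  P4=19  P5=48
Turnaround (C−A): P1=36  P2=47  P3=10  P4=19  P5=42
Turnaround = completion − arrival: P1=36, P2=47, P3=10, P4=19, P5=42
Total turnaround = 36 + 47 + 10 + 19 + 42 = 154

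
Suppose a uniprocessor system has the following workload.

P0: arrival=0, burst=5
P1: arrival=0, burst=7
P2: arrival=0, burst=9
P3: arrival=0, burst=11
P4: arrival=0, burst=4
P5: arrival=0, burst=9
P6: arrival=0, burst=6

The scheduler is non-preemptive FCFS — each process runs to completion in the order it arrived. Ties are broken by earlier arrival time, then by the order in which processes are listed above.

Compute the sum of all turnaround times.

202

Gantt: | P0 0-5 | P1 5-12 | P2 12-21 | P3 21-32 | P4 32-36 | P5 36-45 | P6 45-51 |
Completion: P0=5  P1=12  P2=21  P3=32  P4=36  P5=45  P6=51
Turnaround = completion − arrival: P0=5, P1=12, P2=21, P3=32, P4=36, P5=45, P6=51
Total turnaround = 5 + 12 + 21 + 32 + 36 + 45 + 51 = 202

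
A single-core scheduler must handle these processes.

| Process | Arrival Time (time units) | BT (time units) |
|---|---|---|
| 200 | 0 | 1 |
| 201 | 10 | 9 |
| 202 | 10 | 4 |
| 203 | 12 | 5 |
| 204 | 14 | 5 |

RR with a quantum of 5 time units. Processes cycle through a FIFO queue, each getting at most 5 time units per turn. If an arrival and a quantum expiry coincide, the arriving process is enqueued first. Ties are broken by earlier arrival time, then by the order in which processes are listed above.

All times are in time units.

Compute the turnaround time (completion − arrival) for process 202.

9

Gantt: | 200 0-1 | idle 1-10 | 201 10-15 | 202 15-19 | 203 19-24 | 204 24-29 | 201 29-33 |
Completion: 200=1  201=33  202=19  203=24  204=29
Turnaround(202) = completion − arrival = 19 − 10 = 9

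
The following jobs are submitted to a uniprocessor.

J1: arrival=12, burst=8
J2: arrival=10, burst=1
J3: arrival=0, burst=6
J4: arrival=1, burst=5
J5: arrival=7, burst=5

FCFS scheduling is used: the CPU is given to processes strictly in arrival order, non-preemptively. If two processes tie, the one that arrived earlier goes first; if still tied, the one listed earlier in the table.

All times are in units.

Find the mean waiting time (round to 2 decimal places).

Timeline: | J3 0-6 | J4 6-11 | J5 11-16 | J2 16-17 | J1 17-25 |
Completion: J1=25  J2=17  J3=6  J4=11  J5=16
Waiting times: J1=5, J2=6, J3=0, J4=5, J5=4
Average waiting = (5+6+0+5+4) / 5 = 20/5 = 4.00

4.00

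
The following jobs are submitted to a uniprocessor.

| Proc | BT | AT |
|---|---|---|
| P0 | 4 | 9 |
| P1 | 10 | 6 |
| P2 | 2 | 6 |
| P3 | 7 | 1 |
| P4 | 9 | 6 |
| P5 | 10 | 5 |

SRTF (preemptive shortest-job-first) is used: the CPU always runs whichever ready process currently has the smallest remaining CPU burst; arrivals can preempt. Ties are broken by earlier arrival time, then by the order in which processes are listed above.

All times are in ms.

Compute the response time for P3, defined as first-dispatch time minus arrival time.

Schedule: | idle 0-1 | P3 1-8 | P2 8-10 | P0 10-14 | P4 14-23 | P5 23-33 | P1 33-43 |
Completion: P0=14  P1=43  P2=10  P3=8  P4=23  P5=33
Turnaround (C−A): P0=5  P1=37  P2=4  P3=7  P4=17  P5=28
Response(P3) = first start − arrival = 1 − 1 = 0

0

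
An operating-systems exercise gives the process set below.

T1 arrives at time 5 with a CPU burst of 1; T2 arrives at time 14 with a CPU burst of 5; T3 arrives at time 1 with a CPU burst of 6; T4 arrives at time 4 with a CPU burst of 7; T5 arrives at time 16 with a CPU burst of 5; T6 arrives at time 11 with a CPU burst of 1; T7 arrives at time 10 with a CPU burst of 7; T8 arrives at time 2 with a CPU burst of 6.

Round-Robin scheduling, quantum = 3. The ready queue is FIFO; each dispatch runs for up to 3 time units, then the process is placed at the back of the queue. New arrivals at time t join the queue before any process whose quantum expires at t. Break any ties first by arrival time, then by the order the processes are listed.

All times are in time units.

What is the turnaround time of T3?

12

Schedule: | idle 0-1 | T3 1-4 | T8 4-7 | T4 7-10 | T3 10-13 | T1 13-14 | T8 14-17 | T7 17-20 | T4 20-23 | T6 23-24 | T2 24-27 | T5 27-30 | T7 30-33 | T4 33-34 | T2 34-36 | T5 36-38 | T7 38-39 |
Completion: T1=14  T2=36  T3=13  T4=34  T5=38  T6=24  T7=39  T8=17
Turnaround(T3) = completion − arrival = 13 − 1 = 12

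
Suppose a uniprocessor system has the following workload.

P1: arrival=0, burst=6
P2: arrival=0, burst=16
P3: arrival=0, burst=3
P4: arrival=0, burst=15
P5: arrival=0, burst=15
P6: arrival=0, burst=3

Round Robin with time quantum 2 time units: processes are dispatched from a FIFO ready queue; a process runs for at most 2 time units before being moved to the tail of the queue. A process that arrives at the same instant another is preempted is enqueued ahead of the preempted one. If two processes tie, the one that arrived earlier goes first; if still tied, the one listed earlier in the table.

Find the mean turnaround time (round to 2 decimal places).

39.00

Schedule: | P1 0-2 | P2 2-4 | P3 4-6 | P4 6-8 | P5 8-10 | P6 10-12 | P1 12-14 | P2 14-16 | P3 16-17 | P4 17-19 | P5 19-21 | P6 21-22 | P1 22-24 | P2 24-26 | P4 26-28 | P5 28-30 | P2 30-32 | P4 32-34 | P5 34-36 | P2 36-38 | P4 38-40 | P5 40-42 | P2 42-44 | P4 44-46 | P5 46-48 | P2 48-50 | P4 50-52 | P5 52-54 | P2 54-56 | P4 56-57 | P5 57-58 |
Completion: P1=24  P2=56  P3=17  P4=57  P5=58  P6=22
Turnaround times: P1=24, P2=56, P3=17, P4=57, P5=58, P6=22
Average turnaround = (24+56+17+57+58+22) / 6 = 234/6 = 39.00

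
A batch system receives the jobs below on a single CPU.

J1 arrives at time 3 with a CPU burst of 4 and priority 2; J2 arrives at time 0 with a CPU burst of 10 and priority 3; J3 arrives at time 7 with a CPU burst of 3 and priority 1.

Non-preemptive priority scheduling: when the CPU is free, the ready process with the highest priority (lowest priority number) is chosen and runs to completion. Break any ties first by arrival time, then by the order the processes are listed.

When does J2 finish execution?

Timeline: | J2 0-10 | J3 10-13 | J1 13-17 |
Completion: J1=17  J2=10  J3=13
Turnaround (C−A): J1=14  J2=10  J3=6

10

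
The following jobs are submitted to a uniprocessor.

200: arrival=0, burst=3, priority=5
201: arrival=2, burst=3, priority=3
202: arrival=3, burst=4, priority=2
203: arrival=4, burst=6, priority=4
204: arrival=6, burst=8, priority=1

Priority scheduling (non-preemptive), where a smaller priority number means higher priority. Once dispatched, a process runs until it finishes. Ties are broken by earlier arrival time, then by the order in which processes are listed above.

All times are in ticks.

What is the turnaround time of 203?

Gantt: | 200 0-3 | 202 3-7 | 204 7-15 | 201 15-18 | 203 18-24 |
Completion: 200=3  201=18  202=7  203=24  204=15
Turnaround (C−A): 200=3  201=16  202=4  203=20  204=9
Turnaround(203) = completion − arrival = 24 − 4 = 20

20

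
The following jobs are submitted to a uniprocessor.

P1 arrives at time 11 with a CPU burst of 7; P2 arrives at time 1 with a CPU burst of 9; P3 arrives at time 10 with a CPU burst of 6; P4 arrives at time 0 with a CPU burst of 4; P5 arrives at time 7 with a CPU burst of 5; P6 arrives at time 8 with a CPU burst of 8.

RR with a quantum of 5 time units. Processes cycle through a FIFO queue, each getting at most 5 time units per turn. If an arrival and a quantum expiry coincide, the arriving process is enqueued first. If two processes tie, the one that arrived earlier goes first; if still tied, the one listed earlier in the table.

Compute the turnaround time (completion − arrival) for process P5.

7

Schedule: | P4 0-4 | P2 4-9 | P5 9-14 | P6 14-19 | P2 19-23 | P3 23-28 | P1 28-33 | P6 33-36 | P3 36-37 | P1 37-39 |
Completion: P1=39  P2=23  P3=37  P4=4  P5=14  P6=36
Turnaround(P5) = completion − arrival = 14 − 7 = 7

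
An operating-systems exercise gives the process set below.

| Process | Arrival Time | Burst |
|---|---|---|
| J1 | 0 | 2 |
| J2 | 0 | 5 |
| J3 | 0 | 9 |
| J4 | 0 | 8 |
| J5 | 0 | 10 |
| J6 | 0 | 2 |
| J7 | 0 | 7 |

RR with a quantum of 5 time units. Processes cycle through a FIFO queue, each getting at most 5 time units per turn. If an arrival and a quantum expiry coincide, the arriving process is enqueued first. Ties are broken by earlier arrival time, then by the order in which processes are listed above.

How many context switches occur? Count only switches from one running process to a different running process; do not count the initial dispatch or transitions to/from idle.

10

Gantt: | J1 0-2 | J2 2-7 | J3 7-12 | J4 12-17 | J5 17-22 | J6 22-24 | J7 24-29 | J3 29-33 | J4 33-36 | J5 36-41 | J7 41-43 |
Completion: J1=2  J2=7  J3=33  J4=36  J5=41  J6=24  J7=43
Turnaround (C−A): J1=2  J2=7  J3=33  J4=36  J5=41  J6=24  J7=43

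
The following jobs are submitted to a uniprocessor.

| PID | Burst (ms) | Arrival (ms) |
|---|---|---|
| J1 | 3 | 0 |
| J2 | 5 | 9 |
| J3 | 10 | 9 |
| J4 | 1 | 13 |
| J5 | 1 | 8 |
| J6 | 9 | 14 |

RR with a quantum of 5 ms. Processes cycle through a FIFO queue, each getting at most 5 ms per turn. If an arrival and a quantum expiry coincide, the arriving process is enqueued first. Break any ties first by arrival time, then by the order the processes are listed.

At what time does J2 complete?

Timeline: | J1 0-3 | idle 3-8 | J5 8-9 | J2 9-14 | J3 14-19 | J4 19-20 | J6 20-25 | J3 25-30 | J6 30-34 |
Completion: J1=3  J2=14  J3=30  J4=20  J5=9  J6=34
Turnaround (C−A): J1=3  J2=5  J3=21  J4=7  J5=1  J6=20

14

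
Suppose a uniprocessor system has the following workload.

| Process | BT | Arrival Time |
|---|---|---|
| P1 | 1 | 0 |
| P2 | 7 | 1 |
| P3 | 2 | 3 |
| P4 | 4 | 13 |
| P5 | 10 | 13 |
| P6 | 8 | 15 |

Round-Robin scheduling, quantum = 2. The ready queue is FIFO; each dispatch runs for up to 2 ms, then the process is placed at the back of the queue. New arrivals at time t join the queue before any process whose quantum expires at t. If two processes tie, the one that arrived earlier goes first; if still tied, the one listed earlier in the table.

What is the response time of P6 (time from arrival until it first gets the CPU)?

Gantt: | P1 0-1 | P2 1-3 | P3 3-5 | P2 5-10 | idle 10-13 | P4 13-15 | P5 15-17 | P6 17-19 | P4 19-21 | P5 21-23 | P6 23-25 | P5 25-27 | P6 27-29 | P5 29-31 | P6 31-33 | P5 33-35 |
Completion: P1=1  P2=10  P3=5  P4=21  P5=35  P6=33
Response(P6) = first start − arrival = 17 − 15 = 2

2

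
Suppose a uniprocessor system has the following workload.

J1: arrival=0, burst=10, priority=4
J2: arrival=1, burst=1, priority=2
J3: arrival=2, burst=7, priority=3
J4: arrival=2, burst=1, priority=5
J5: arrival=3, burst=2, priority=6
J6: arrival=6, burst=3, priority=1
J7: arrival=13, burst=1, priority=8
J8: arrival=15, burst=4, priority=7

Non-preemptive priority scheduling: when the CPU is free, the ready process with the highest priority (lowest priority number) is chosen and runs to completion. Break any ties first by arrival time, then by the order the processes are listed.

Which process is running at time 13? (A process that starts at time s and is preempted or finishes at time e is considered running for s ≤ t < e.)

Timeline: | J1 0-10 | J6 10-13 | J2 13-14 | J3 14-21 | J4 21-22 | J5 22-24 | J8 24-28 | J7 28-29 |
Completion: J1=10  J2=14  J3=21  J4=22  J5=24  J6=13  J7=29  J8=28

J2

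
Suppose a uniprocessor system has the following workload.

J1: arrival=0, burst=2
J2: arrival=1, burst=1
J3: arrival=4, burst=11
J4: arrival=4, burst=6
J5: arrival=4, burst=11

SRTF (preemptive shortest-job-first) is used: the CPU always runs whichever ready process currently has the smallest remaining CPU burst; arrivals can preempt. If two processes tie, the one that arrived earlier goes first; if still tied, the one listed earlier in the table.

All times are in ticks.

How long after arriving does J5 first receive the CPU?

Timeline: | J1 0-2 | J2 2-3 | idle 3-4 | J4 4-10 | J3 10-21 | J5 21-32 |
Completion: J1=2  J2=3  J3=21  J4=10  J5=32
Response(J5) = first start − arrival = 21 − 4 = 17

17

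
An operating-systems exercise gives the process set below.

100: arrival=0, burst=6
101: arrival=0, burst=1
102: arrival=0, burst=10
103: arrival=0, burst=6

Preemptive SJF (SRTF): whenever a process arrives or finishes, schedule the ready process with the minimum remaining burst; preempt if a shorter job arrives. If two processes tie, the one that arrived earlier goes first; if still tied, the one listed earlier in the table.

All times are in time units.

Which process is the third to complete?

103

Gantt: | 101 0-1 | 100 1-7 | 103 7-13 | 102 13-23 |
Completion: 100=7  101=1  102=23  103=13
Turnaround (C−A): 100=7  101=1  102=23  103=13
Finish order: 101 → 100 → 103 → 102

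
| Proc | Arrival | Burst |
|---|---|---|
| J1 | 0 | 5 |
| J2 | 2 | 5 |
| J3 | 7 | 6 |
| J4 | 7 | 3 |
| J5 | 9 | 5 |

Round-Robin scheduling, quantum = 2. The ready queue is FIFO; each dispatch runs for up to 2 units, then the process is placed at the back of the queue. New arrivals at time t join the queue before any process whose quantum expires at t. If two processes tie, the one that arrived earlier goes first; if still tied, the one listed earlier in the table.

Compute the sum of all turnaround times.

Gantt: | J1 0-2 | J2 2-4 | J1 4-6 | J2 6-8 | J1 8-9 | J3 9-11 | J4 11-13 | J2 13-14 | J5 14-16 | J3 16-18 | J4 18-19 | J5 19-21 | J3 21-23 | J5 23-24 |
Completion: J1=9  J2=14  J3=23  J4=19  J5=24
Turnaround (C−A): J1=9  J2=12  J3=16  J4=12  J5=15
Turnaround = completion − arrival: J1=9, J2=12, J3=16, J4=12, J5=15
Total turnaround = 9 + 12 + 16 + 12 + 15 = 64

64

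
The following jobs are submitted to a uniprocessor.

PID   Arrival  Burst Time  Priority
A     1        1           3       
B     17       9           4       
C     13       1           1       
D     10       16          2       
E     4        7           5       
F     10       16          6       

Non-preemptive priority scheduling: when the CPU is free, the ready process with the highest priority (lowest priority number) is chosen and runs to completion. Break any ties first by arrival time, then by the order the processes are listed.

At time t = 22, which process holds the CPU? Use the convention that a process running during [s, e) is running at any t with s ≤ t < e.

D

Timeline: | idle 0-1 | A 1-2 | idle 2-4 | E 4-11 | D 11-27 | C 27-28 | B 28-37 | F 37-53 |
Completion: A=2  B=37  C=28  D=27  E=11  F=53
Turnaround (C−A): A=1  B=20  C=15  D=17  E=7  F=43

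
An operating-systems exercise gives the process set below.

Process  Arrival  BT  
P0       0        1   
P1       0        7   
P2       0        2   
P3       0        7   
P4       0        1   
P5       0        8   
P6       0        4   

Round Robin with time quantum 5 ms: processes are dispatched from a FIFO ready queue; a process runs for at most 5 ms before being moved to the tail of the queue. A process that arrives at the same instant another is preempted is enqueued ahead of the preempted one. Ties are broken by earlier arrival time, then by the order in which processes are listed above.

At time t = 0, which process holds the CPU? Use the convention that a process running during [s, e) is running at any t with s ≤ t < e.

P0

Timeline: | P0 0-1 | P1 1-6 | P2 6-8 | P3 8-13 | P4 13-14 | P5 14-19 | P6 19-23 | P1 23-25 | P3 25-27 | P5 27-30 |
Completion: P0=1  P1=25  P2=8  P3=27  P4=14  P5=30  P6=23
Turnaround (C−A): P0=1  P1=25  P2=8  P3=27  P4=14  P5=30  P6=23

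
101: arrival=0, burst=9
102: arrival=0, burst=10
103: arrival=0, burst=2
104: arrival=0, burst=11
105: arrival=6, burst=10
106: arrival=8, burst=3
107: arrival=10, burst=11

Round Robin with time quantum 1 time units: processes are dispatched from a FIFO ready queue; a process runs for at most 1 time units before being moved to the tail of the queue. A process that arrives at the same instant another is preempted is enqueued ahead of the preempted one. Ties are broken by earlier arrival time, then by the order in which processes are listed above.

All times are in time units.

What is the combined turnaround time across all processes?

258

Timeline: | 101 0-1 | 102 1-2 | 103 2-3 | 104 3-4 | 101 4-5 | 102 5-6 | 103 6-7 | 104 7-8 | 101 8-9 | 105 9-10 | 102 10-11 | 106 11-12 | 104 12-13 | 101 13-14 | 107 14-15 | 105 15-16 | 102 16-17 | 106 17-18 | 104 18-19 | 101 19-20 | 107 20-21 | 105 21-22 | 102 22-23 | 106 23-24 | 104 24-25 | 101 25-26 | 107 26-27 | 105 27-28 | 102 28-29 | 104 29-30 | 101 30-31 | 107 31-32 | 105 32-33 | 102 33-34 | 104 34-35 | 101 35-36 | 107 36-37 | 105 37-38 | 102 38-39 | 104 39-40 | 101 40-41 | 107 41-42 | 105 42-43 | 102 43-44 | 104 44-45 | 107 45-46 | 105 46-47 | 102 47-48 | 104 48-49 | 107 49-50 | 105 50-51 | 104 51-52 | 107 52-53 | 105 53-54 | 107 54-56 |
Completion: 101=41  102=48  103=7  104=52  105=54  106=24  107=56
Turnaround (C−A): 101=41  102=48  103=7  104=52  105=48  106=16  107=46
Turnaround = completion − arrival: 101=41, 102=48, 103=7, 104=52, 105=48, 106=16, 107=46
Total turnaround = 41 + 48 + 7 + 52 + 48 + 16 + 46 = 258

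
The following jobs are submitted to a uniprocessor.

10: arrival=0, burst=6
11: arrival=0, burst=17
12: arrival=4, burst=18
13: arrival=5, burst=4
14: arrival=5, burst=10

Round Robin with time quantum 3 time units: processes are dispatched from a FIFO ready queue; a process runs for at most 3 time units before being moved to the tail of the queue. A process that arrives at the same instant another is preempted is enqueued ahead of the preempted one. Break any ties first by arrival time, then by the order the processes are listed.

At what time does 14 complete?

44

Timeline: | 10 0-3 | 11 3-6 | 10 6-9 | 12 9-12 | 13 12-15 | 14 15-18 | 11 18-21 | 12 21-24 | 13 24-25 | 14 25-28 | 11 28-31 | 12 31-34 | 14 34-37 | 11 37-40 | 12 40-43 | 14 43-44 | 11 44-47 | 12 47-50 | 11 50-52 | 12 52-55 |
Completion: 10=9  11=52  12=55  13=25  14=44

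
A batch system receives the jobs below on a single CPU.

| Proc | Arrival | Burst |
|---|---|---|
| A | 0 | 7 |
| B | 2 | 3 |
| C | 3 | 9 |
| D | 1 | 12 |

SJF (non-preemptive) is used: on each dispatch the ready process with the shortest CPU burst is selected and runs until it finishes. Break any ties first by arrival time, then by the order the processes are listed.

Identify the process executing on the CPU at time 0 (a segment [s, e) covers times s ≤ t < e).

A

Schedule: | A 0-7 | B 7-10 | C 10-19 | D 19-31 |
Completion: A=7  B=10  C=19  D=31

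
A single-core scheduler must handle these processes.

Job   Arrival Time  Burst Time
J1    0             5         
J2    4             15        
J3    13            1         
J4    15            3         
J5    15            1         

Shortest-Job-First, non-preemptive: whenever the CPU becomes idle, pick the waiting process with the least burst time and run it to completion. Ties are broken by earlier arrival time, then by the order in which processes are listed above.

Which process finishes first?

Schedule: | J1 0-5 | J2 5-20 | J3 20-21 | J5 21-22 | J4 22-25 |
Completion: J1=5  J2=20  J3=21  J4=25  J5=22
Turnaround (C−A): J1=5  J2=16  J3=8  J4=10  J5=7
Finish order: J1 → J2 → J3 → J5 → J4

J1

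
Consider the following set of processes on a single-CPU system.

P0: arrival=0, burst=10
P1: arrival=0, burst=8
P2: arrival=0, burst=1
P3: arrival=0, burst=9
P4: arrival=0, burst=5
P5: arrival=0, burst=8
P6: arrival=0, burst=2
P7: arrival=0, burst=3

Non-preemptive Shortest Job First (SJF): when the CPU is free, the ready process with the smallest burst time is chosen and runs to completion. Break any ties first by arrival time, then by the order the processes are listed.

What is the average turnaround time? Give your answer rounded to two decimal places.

18.63

Gantt: | P2 0-1 | P6 1-3 | P7 3-6 | P4 6-11 | P1 11-19 | P5 19-27 | P3 27-36 | P0 36-46 |
Completion: P0=46  P1=19  P2=1  P3=36  P4=11  P5=27  P6=3  P7=6
Turnaround (C−A): P0=46  P1=19  P2=1  P3=36  P4=11  P5=27  P6=3  P7=6
Turnaround times: P0=46, P1=19, P2=1, P3=36, P4=11, P5=27, P6=3, P7=6
Average turnaround = (46+19+1+36+11+27+3+6) / 8 = 149/8 = 18.63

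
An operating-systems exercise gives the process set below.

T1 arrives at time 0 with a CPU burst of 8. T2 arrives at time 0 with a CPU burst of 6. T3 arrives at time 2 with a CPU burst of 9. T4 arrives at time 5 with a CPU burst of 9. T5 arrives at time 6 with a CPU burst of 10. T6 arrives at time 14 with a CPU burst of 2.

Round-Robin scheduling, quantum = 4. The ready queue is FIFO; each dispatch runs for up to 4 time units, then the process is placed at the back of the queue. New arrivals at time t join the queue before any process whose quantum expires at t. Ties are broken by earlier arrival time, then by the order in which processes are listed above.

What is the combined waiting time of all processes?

130

Gantt: | T1 0-4 | T2 4-8 | T3 8-12 | T1 12-16 | T4 16-20 | T5 20-24 | T2 24-26 | T3 26-30 | T6 30-32 | T4 32-36 | T5 36-40 | T3 40-41 | T4 41-42 | T5 42-44 |
Completion: T1=16  T2=26  T3=41  T4=42  T5=44  T6=32
Waiting = turnaround − burst: T1=8, T2=20, T3=30, T4=28, T5=28, T6=16
Total waiting = 8 + 20 + 30 + 28 + 28 + 16 = 130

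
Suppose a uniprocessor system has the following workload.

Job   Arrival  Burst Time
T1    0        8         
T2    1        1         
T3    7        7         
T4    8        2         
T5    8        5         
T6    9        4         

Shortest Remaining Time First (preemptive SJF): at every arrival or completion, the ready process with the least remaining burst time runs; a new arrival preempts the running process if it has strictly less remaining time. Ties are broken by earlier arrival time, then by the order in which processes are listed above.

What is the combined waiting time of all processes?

24

Timeline: | T1 0-1 | T2 1-2 | T1 2-9 | T4 9-11 | T6 11-15 | T5 15-20 | T3 20-27 |
Completion: T1=9  T2=2  T3=27  T4=11  T5=20  T6=15
Waiting = turnaround − burst: T1=1, T2=0, T3=13, T4=1, T5=7, T6=2
Total waiting = 1 + 0 + 13 + 1 + 7 + 2 = 24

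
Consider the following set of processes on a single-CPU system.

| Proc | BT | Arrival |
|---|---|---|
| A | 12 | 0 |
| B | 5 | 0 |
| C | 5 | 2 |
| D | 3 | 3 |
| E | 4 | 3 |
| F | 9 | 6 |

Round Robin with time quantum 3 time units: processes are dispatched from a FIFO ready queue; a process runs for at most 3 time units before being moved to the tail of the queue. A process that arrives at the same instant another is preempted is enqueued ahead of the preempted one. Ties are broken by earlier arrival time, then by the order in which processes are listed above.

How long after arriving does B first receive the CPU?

3

Gantt: | A 0-3 | B 3-6 | C 6-9 | D 9-12 | E 12-15 | A 15-18 | F 18-21 | B 21-23 | C 23-25 | E 25-26 | A 26-29 | F 29-32 | A 32-35 | F 35-38 |
Completion: A=35  B=23  C=25  D=12  E=26  F=38
Turnaround (C−A): A=35  B=23  C=23  D=9  E=23  F=32
Response(B) = first start − arrival = 3 − 0 = 3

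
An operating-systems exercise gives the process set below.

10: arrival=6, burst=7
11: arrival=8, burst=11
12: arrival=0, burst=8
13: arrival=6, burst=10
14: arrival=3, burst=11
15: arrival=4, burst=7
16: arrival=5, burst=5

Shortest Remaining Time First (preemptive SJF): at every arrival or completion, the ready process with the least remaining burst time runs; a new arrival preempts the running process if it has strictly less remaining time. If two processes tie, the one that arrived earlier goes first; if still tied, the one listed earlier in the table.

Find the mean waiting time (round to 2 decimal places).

Gantt: | 12 0-8 | 16 8-13 | 15 13-20 | 10 20-27 | 13 27-37 | 14 37-48 | 11 48-59 |
Completion: 10=27  11=59  12=8  13=37  14=48  15=20  16=13
Turnaround (C−A): 10=21  11=51  12=8  13=31  14=45  15=16  16=8
Waiting times: 10=14, 11=40, 12=0, 13=21, 14=34, 15=9, 16=3
Average waiting = (14+40+0+21+34+9+3) / 7 = 121/7 = 17.29

17.29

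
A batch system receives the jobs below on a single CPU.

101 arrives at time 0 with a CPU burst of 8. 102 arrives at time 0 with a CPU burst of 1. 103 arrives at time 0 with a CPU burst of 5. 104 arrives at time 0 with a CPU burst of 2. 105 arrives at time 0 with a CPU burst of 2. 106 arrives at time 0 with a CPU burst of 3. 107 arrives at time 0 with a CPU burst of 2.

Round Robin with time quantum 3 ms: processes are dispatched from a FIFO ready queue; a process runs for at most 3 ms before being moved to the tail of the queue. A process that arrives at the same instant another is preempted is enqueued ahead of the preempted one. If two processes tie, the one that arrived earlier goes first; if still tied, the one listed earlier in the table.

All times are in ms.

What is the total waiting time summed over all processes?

Timeline: | 101 0-3 | 102 3-4 | 103 4-7 | 104 7-9 | 105 9-11 | 106 11-14 | 107 14-16 | 101 16-19 | 103 19-21 | 101 21-23 |
Completion: 101=23  102=4  103=21  104=9  105=11  106=14  107=16
Waiting = turnaround − burst: 101=15, 102=3, 103=16, 104=7, 105=9, 106=11, 107=14
Total waiting = 15 + 3 + 16 + 7 + 9 + 11 + 14 = 75

75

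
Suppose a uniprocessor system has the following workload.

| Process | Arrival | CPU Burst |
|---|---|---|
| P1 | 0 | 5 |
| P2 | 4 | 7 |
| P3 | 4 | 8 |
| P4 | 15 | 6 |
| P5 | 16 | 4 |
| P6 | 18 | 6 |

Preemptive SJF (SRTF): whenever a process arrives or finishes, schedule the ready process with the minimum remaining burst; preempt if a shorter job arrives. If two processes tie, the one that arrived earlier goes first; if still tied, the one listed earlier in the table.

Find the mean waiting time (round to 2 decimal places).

Gantt: | P1 0-5 | P2 5-12 | P3 12-20 | P5 20-24 | P4 24-30 | P6 30-36 |
Completion: P1=5  P2=12  P3=20  P4=30  P5=24  P6=36
Turnaround (C−A): P1=5  P2=8  P3=16  P4=15  P5=8  P6=18
Waiting times: P1=0, P2=1, P3=8, P4=9, P5=4, P6=12
Average waiting = (0+1+8+9+4+12) / 6 = 34/6 = 5.67

5.67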